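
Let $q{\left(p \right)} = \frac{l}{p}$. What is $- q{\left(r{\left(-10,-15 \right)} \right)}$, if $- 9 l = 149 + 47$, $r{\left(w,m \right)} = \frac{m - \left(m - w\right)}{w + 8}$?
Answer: $\frac{196}{45} \approx 4.3556$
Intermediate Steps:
$r{\left(w,m \right)} = \frac{w}{8 + w}$
$l = - \frac{196}{9}$ ($l = - \frac{149 + 47}{9} = \left(- \frac{1}{9}\right) 196 = - \frac{196}{9} \approx -21.778$)
$q{\left(p \right)} = - \frac{196}{9 p}$
$- q{\left(r{\left(-10,-15 \right)} \right)} = - \frac{-196}{9 \left(- \frac{10}{8 - 10}\right)} = - \frac{-196}{9 \left(- \frac{10}{-2}\right)} = - \frac{-196}{9 \left(\left(-10\right) \left(- \frac{1}{2}\right)\right)} = - \frac{-196}{9 \cdot 5} = \left(-1\right) \left(- \frac{196}{45}\right) = \frac{196}{45}$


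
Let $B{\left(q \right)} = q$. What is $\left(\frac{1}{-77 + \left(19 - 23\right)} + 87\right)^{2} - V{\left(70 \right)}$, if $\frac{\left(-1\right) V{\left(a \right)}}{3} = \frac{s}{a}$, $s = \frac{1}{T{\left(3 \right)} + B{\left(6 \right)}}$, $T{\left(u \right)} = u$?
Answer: $\frac{3475230307}{459270} \approx 7566.9$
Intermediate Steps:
$s = \frac{1}{9}$ ($s = \frac{1}{3 + 6} = \frac{1}{9} \approx 0.11111$)
$V{\left(a \right)} = - \frac{1}{3 a}$ ($V{\left(a \right)} = - 3 \frac{1}{9 a} = - \frac{1}{3 a}$)
$\left(\frac{1}{-77 + \left(19 - 23\right)} + 87\right)^{2} - V{\left(70 \right)} = \left(\frac{1}{-77 + \left(19 - 23\right)} + 87\right)^{2} - - \frac{1}{3 \cdot 70} = \left(\frac{1}{-77 - 4} + 87\right)^{2} - \left(- \frac{1}{3}\right) \frac{1}{70} = \left(\frac{1}{-81} + 87\right)^{2} - - \frac{1}{210} = \left(- \frac{1}{81} + 87\right)^{2} + \frac{1}{210} = \left(\frac{7046}{81}\right)^{2} + \frac{1}{210} = \frac{49646116}{6561} + \frac{1}{210} = \frac{3475230307}{459270}$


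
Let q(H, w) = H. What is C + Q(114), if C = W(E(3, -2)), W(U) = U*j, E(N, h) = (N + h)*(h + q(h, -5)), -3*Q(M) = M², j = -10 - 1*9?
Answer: -4256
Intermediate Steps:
j = -19 (j = -10 - 9 = -19)
Q(M) = -M²/3
E(N, h) = 2*h*(N + h) (E(N, h) = (N + h)*(h + h) = (N + h)*(2*h) = 2*h*(N + h))
W(U) = -19*U (W(U) = U*(-19) = -19*U)
C = 76 (C = -38*(-2)*(3 - 2) = -38*(-2) = -19*(-4) = 76)
C + Q(114) = 76 - ⅓*114² = 76 - ⅓*12996 = 76 - 4332 = -4256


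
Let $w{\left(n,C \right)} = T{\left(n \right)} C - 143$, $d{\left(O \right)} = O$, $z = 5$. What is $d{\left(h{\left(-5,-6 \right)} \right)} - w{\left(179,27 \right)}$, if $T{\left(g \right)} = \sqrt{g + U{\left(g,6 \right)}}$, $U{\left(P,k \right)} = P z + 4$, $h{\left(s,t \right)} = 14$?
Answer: $157 - 189 \sqrt{22} \approx -729.49$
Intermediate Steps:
$U{\left(P,k \right)} = 4 + 5 P$ ($U{\left(P,k \right)} = P 5 + 4 = 5 P + 4 = 4 + 5 P$)
$T{\left(g \right)} = \sqrt{4 + 6 g}$ ($T{\left(g \right)} = \sqrt{g + \left(4 + 5 g\right)} = \sqrt{4 + 6 g}$)
$w{\left(n,C \right)} = -143 + C \sqrt{4 + 6 n}$ ($w{\left(n,C \right)} = \sqrt{4 + 6 n} C - 143 = C \sqrt{4 + 6 n} - 143 = -143 + C \sqrt{4 + 6 n}$)
$d{\left(h{\left(-5,-6 \right)} \right)} - w{\left(179,27 \right)} = 14 - \left(-143 + 27 \sqrt{4 + 6 \cdot 179}\right) = 14 - \left(-143 + 27 \sqrt{4 + 1074}\right) = 14 - \left(-143 + 27 \sqrt{1078}\right) = 14 - \left(-143 + 27 \cdot 7 \sqrt{22}\right) = 14 - \left(-143 + 189 \sqrt{22}\right) = 14 + \left(143 - 189 \sqrt{22}\right) = 157 - 189 \sqrt{22}$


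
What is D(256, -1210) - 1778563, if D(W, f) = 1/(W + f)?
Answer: -1696749103/954 ≈ -1.7786e+6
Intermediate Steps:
D(256, -1210) - 1778563 = 1/(256 - 1210) - 1778563 = 1/(-954) - 1778563 = -1/954 - 1778563 = -1696749103/954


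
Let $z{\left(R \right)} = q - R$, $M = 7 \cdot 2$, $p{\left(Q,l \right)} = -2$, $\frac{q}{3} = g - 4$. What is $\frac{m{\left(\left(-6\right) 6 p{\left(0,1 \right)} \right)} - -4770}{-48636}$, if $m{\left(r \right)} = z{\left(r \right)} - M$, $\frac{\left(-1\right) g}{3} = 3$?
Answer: $- \frac{4645}{48636} \approx -0.095505$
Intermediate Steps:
$g = -9$ ($g = \left(-3\right) 3 = -9$)
$q = -39$ ($q = 3 \left(-9 - 4\right) = 3 \left(-13\right) = -39$)
$M = 14$
$z{\left(R \right)} = -39 - R$
$m{\left(r \right)} = -53 - r$ ($m{\left(r \right)} = \left(-39 - r\right) - 14 = -53 - r$)
$\frac{m{\left(\left(-6\right) 6 p{\left(0,1 \right)} \right)} - -4770}{-48636} = \frac{\left(-53 - \left(-6\right) 6 \left(-2\right)\right) - -4770}{-48636} = \left(\left(-53 - \left(-36\right) \left(-2\right)\right) + 4770\right) \left(- \frac{1}{48636}\right) = \left(\left(-53 - 72\right) + 4770\right) \left(- \frac{1}{48636}\right) = \left(-125 + 4770\right) \left(- \frac{1}{48636}\right) = 4645 \left(- \frac{1}{48636}\right) = - \frac{4645}{48636}$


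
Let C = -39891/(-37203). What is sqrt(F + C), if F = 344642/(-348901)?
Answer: sqrt(1581118762387532655)/4326721301 ≈ 0.29062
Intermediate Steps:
C = 13297/12401 (C = -39891*(-1/37203) = 13297/12401 ≈ 1.0723)
F = -344642/348901 (F = 344642*(-1/348901) = -344642/348901 ≈ -0.98779)
sqrt(F + C) = sqrt(-344642/348901 + 13297/12401) = sqrt(365431155/4326721301) = sqrt(1581118762387532655)/4326721301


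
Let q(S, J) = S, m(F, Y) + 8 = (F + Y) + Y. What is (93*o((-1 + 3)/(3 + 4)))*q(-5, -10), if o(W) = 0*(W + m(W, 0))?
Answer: 0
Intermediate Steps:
m(F, Y) = -8 + F + 2*Y (m(F, Y) = -8 + ((F + Y) + Y) = -8 + (F + 2*Y) = -8 + F + 2*Y)
o(W) = 0 (o(W) = 0*(W + (-8 + W + 2*0)) = 0*(W + (-8 + W + 0)) = 0*(W + (-8 + W)) = 0*(-8 + 2*W) = 0)
(93*o((-1 + 3)/(3 + 4)))*q(-5, -10) = (93*0)*(-5) = 0*(-5) = 0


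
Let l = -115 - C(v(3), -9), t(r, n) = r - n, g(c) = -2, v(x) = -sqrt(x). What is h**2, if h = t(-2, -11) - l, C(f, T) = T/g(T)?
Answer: 66049/4 ≈ 16512.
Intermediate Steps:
C(f, T) = -T/2 (C(f, T) = T/(-2) = T*(-1/2) = -T/2)
l = -239/2 (l = -115 - (-1)*(-9)/2 = -115 - 1*9/2 = -115 - 9/2 = -239/2 ≈ -119.50)
h = 257/2 (h = (-2 - 1*(-11)) - 1*(-239/2) = (-2 + 11) + 239/2 = 9 + 239/2 = 257/2 ≈ 128.50)
h**2 = (257/2)**2 = 66049/4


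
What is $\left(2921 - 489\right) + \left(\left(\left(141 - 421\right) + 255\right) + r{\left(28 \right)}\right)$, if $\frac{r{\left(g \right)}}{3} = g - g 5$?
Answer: $2071$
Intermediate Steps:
$r{\left(g \right)} = - 12 g$ ($r{\left(g \right)} = 3 \left(g - g 5\right) = 3 \left(g - 5 g\right) = 3 \left(- 4 g\right) = - 12 g$)
$\left(2921 - 489\right) + \left(\left(\left(141 - 421\right) + 255\right) + r{\left(28 \right)}\right) = \left(2921 - 489\right) + \left(\left(\left(141 - 421\right) + 255\right) - 336\right) = 2432 + \left(\left(\left(141 - 421\right) + 255\right) - 336\right) = 2432 + \left(\left(-280 + 255\right) - 336\right) = 2432 - 361 = 2071$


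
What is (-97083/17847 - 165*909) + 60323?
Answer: -177810533/1983 ≈ -89668.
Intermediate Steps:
(-97083/17847 - 165*909) + 60323 = (-97083*1/17847 - 149985) + 60323 = (-10787/1983 - 149985) + 60323 = -297431042/1983 + 60323 = -177810533/1983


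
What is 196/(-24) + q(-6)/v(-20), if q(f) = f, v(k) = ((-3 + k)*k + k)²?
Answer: -2371609/290400 ≈ -8.1667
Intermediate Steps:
v(k) = (k + k*(-3 + k))² (v(k) = (k*(-3 + k) + k)² = (k + k*(-3 + k))²)
196/(-24) + q(-6)/v(-20) = 196/(-24) - 6*1/(400*(-2 - 20)²) = 196*(-1/24) - 6/(400*(-22)²) = -49/6 - 6/(400*484) = -49/6 - 6/193600 = -49/6 - 6*1/193600 = -49/6 - 3/96800 = -2371609/290400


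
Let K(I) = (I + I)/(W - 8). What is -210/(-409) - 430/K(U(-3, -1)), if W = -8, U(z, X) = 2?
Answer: 703690/409 ≈ 1720.5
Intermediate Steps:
K(I) = -I/8 (K(I) = (I + I)/(-8 - 8) = (2*I)/(-16) = (2*I)*(-1/16) = -I/8)
-210/(-409) - 430/K(U(-3, -1)) = -210/(-409) - 430/((-⅛*2)) = -210*(-1/409) - 430/(-¼) = 210/409 - 430*(-4) = 210/409 + 1720 = 703690/409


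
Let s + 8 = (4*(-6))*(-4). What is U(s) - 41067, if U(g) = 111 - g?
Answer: -41044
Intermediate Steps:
s = 88 (s = -8 + (4*(-6))*(-4) = -8 - 24*(-4) = -8 + 96 = 88)
U(s) - 41067 = (111 - 1*88) - 41067 = (111 - 88) - 41067 = 23 - 41067 = -41044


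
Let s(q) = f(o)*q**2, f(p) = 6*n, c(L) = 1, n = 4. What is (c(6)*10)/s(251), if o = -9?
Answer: 5/756012 ≈ 6.6136e-6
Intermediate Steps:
f(p) = 24 (f(p) = 6*4 = 24)
s(q) = 24*q**2
(c(6)*10)/s(251) = (1*10)/((24*251**2)) = 10/((24*63001)) = 10/1512024 = 10*(1/1512024) = 5/756012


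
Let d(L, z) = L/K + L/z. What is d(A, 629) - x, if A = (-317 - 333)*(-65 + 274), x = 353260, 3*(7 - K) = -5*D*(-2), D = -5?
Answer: -16042232640/44659 ≈ -3.5922e+5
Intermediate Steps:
K = 71/3 (K = 7 - (-5*(-5))*(-2)/3 = 7 - 25*(-2)/3 = 7 - 1/3*(-50) = 7 + 50/3 = 71/3 ≈ 23.667)
A = -135850 (A = -650*209 = -135850)
d(L, z) = 3*L/71 + L/z (d(L, z) = L/(71/3) + L/z = L*(3/71) + L/z = 3*L/71 + L/z)
d(A, 629) - x = ((3/71)*(-135850) - 135850/629) - 1*353260 = (-407550/71 - 135850*1/629) - 353260 = (-407550/71 - 135850/629) - 353260 = -265994300/44659 - 353260 = -16042232640/44659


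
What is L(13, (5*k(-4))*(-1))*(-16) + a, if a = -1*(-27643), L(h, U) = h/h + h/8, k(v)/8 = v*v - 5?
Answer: 27601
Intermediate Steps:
k(v) = -40 + 8*v² (k(v) = 8*(v*v - 5) = 8*(v² - 5) = 8*(-5 + v²) = -40 + 8*v²)
L(h, U) = 1 + h/8 (L(h, U) = 1 + h*(⅛) = 1 + h/8)
a = 27643
L(13, (5*k(-4))*(-1))*(-16) + a = (1 + (⅛)*13)*(-16) + 27643 = (1 + 13/8)*(-16) + 27643 = (21/8)*(-16) + 27643 = -42 + 27643 = 27601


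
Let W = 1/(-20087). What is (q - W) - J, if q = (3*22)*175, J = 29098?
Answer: -352486675/20087 ≈ -17548.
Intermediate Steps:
W = -1/20087 ≈ -4.9783e-5
q = 11550 (q = 66*175 = 11550)
(q - W) - J = (11550 - 1*(-1/20087)) - 1*29098 = (11550 + 1/20087) - 29098 = 232004851/20087 - 29098 = -352486675/20087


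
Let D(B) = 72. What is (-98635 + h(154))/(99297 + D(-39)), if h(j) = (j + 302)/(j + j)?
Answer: -7594781/7651413 ≈ -0.99260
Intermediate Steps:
h(j) = (302 + j)/(2*j) (h(j) = (302 + j)/((2*j)) = (302 + j)*(1/(2*j)) = (302 + j)/(2*j))
(-98635 + h(154))/(99297 + D(-39)) = (-98635 + (½)*(302 + 154)/154)/(99297 + 72) = (-98635 + (½)*(1/154)*456)/99369 = (-98635 + 114/77)*(1/99369) = -7594781/77*1/99369 = -7594781/7651413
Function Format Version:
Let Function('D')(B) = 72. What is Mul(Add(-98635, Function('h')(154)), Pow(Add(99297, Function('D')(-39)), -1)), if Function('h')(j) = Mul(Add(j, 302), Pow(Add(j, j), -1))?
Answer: Rational(-7594781, 7651413) ≈ -0.99260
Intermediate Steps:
Function('h')(j) = Mul(Rational(1, 2), Pow(j, -1), Add(302, j)) (Function('h')(j) = Mul(Add(302, j), Pow(Mul(2, j), -1)) = Mul(Add(302, j), Mul(Rational(1, 2), Pow(j, -1))) = Mul(Rational(1, 2), Pow(j, -1), Add(302, j)))
Mul(Add(-98635, Function('h')(154)), Pow(Add(99297, Function('D')(-39)), -1)) = Mul(Add(-98635, Mul(Rational(1, 2), Pow(154, -1), Add(302, 154))), Pow(Add(99297, 72), -1)) = Mul(Add(-98635, Mul(Rational(1, 2), Rational(1, 154), 456)), Pow(99369, -1)) = Mul(Add(-98635, Rational(114, 77)), Rational(1, 99369)) = Mul(Rational(-7594781, 77), Rational(1, 99369)) = Rational(-7594781, 7651413)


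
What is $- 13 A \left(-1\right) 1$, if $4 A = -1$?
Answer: $- \frac{13}{4} \approx -3.25$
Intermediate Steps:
$A = - \frac{1}{4}$ ($A = \frac{1}{4} \left(-1\right) = - \frac{1}{4} \approx -0.25$)
$- 13 A \left(-1\right) 1 = - 13 \left(- \frac{1}{4}\right) \left(-1\right) 1 = - 13 \cdot \frac{1}{4} \cdot 1 = \left(-13\right) \frac{1}{4} = - \frac{13}{4}$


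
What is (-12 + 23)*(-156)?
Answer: -1716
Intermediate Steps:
(-12 + 23)*(-156) = 11*(-156) = -1716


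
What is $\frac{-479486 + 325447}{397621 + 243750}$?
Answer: $- \frac{154039}{641371} \approx -0.24017$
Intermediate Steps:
$\frac{-479486 + 325447}{397621 + 243750} = - \frac{154039}{641371}$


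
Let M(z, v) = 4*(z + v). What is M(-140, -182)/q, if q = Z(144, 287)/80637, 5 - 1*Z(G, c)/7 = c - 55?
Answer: 14837208/227 ≈ 65362.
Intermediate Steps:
Z(G, c) = 420 - 7*c (Z(G, c) = 35 - 7*(c - 55) = 35 - 7*(-55 + c) = 35 + (385 - 7*c) = 420 - 7*c)
q = -1589/80637 (q = (420 - 7*287)/80637 = (420 - 2009)*(1/80637) = -1589*1/80637 = -1589/80637 ≈ -0.019706)
M(z, v) = 4*v + 4*z (M(z, v) = 4*(v + z) = 4*v + 4*z)
M(-140, -182)/q = (4*(-182) + 4*(-140))/(-1589/80637) = (-728 - 560)*(-80637/1589) = -1288*(-80637/1589) = 14837208/227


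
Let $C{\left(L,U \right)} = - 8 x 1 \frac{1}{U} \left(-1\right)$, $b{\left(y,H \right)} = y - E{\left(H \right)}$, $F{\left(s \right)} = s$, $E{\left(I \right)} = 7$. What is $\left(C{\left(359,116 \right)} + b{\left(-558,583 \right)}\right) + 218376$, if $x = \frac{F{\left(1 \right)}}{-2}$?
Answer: $\frac{6316518}{29} \approx 2.1781 \cdot 10^{5}$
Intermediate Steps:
$b{\left(y,H \right)} = -7 + y$ ($b{\left(y,H \right)} = y - 7 = -7 + y$)
$x = - \frac{1}{2}$ ($x = 1 \frac{1}{-2} = 1 \left(- \frac{1}{2}\right) = - \frac{1}{2} \approx -0.5$)
$C{\left(L,U \right)} = - \frac{4}{U}$ ($C{\left(L,U \right)} = \left(-8\right) \left(- \frac{1}{2}\right) 1 \frac{1}{U} \left(-1\right) = 4 \frac{1}{U} \left(-1\right) = 4 \left(- \frac{1}{U}\right) = - \frac{4}{U}$)
$\left(C{\left(359,116 \right)} + b{\left(-558,583 \right)}\right) + 218376 = \left(- \frac{4}{116} - 565\right) + 218376 = \left(\left(-4\right) \frac{1}{116} - 565\right) + 218376 = \left(- \frac{1}{29} - 565\right) + 218376 = - \frac{16386}{29} + 218376 = \frac{6316518}{29}$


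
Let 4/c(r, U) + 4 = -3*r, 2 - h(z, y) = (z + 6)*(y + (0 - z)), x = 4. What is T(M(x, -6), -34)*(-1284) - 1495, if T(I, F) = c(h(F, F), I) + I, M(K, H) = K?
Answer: -30587/5 ≈ -6117.4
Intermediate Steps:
h(z, y) = 2 - (6 + z)*(y - z) (h(z, y) = 2 - (z + 6)*(y + (0 - z)) = 2 - (6 + z)*(y - z))
c(r, U) = 4/(-4 - 3*r)
T(I, F) = -⅖ + I (T(I, F) = -4/(4 + 3*(2 + F² - 6*F + 6*F - F*F)) + I = -4/(4 + 3*(2 + F² - 6*F + 6*F - F²)) + I = -4/(4 + 3*2) + I = -4/(4 + 6) + I = -4/10 + I = -4*⅒ + I = -⅖ + I)
T(M(x, -6), -34)*(-1284) - 1495 = (-⅖ + 4)*(-1284) - 1495 = (18/5)*(-1284) - 1495 = -23112/5 - 1495 = -30587/5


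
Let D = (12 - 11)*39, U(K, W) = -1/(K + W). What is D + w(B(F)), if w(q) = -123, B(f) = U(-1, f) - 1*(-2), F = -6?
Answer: -84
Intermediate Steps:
B(f) = 2 - 1/(-1 + f) (B(f) = -1/(-1 + f) - 1*(-2) = -1/(-1 + f) + 2 = 2 - 1/(-1 + f))
D = 39 (D = 1*39 = 39)
D + w(B(F)) = 39 - 123 = -84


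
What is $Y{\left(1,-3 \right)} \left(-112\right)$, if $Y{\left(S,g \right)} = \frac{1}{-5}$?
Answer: $\frac{112}{5} \approx 22.4$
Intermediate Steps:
$Y{\left(S,g \right)} = - \frac{1}{5}$
$Y{\left(1,-3 \right)} \left(-112\right) = \left(- \frac{1}{5}\right) \left(-112\right) = \frac{112}{5}$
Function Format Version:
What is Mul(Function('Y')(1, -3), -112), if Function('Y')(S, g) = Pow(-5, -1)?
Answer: Rational(112, 5) ≈ 22.400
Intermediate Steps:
Function('Y')(S, g) = Rational(-1, 5)
Mul(Function('Y')(1, -3), -112) = Mul(Rational(-1, 5), -112) = Rational(112, 5)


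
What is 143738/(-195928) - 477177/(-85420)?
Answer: 2537944853/523005305 ≈ 4.8526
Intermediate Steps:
143738/(-195928) - 477177/(-85420) = 143738*(-1/195928) - 477177*(-1/85420) = -71869/97964 + 477177/85420 = 2537944853/523005305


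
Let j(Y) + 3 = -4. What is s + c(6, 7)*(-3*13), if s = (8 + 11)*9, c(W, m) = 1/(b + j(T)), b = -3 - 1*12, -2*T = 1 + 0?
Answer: 3801/22 ≈ 172.77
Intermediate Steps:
T = -½ (T = -(1 + 0)/2 = -½*1 = -½ ≈ -0.50000)
j(Y) = -7 (j(Y) = -3 - 4 = -7)
b = -15 (b = -3 - 12 = -15)
c(W, m) = -1/22 (c(W, m) = 1/(-15 - 7) = 1/(-22) = -1/22)
s = 171 (s = 19*9 = 171)
s + c(6, 7)*(-3*13) = 171 - (-3)*13/22 = 171 - 1/22*(-39) = 171 + 39/22 = 3801/22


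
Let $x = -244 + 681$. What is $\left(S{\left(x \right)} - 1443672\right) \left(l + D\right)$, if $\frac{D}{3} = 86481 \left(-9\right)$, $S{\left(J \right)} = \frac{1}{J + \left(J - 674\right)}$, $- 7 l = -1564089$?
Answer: $\frac{213386558971359}{70} \approx 3.0484 \cdot 10^{12}$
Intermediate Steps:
$l = \frac{1564089}{7}$ ($l = \left(- \frac{1}{7}\right) \left(-1564089\right) = \frac{1564089}{7} \approx 2.2344 \cdot 10^{5}$)
$x = 437$
$S{\left(J \right)} = \frac{1}{-674 + 2 J}$ ($S{\left(J \right)} = \frac{1}{J + \left(-674 + J\right)} = \frac{1}{-674 + 2 J}$)
$D = -2334987$ ($D = 3 \cdot 86481 \left(-9\right) = 3 \left(-778329\right) = -2334987$)
$\left(S{\left(x \right)} - 1443672\right) \left(l + D\right) = \left(\frac{1}{2 \left(-337 + 437\right)} - 1443672\right) \left(\frac{1564089}{7} - 2334987\right) = \left(\frac{1}{2 \cdot 100} - 1443672\right) \left(- \frac{14780820}{7}\right) = \left(\frac{1}{2} \cdot \frac{1}{100} - 1443672\right) \left(- \frac{14780820}{7}\right) = \left(\frac{1}{200} - 1443672\right) \left(- \frac{14780820}{7}\right) = \left(- \frac{288734399}{200}\right) \left(- \frac{14780820}{7}\right) = \frac{213386558971359}{70}$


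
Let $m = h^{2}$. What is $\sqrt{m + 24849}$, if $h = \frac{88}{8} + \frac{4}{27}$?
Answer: $\frac{\sqrt{18205522}}{27} \approx 158.03$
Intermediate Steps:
$h = \frac{301}{27}$ ($h = 88 \cdot \frac{1}{8} + 4 \cdot \frac{1}{27} = 11 + \frac{4}{27} = \frac{301}{27} \approx 11.148$)
$m = \frac{90601}{729}$ ($m = \left(\frac{301}{27}\right)^{2} = \frac{90601}{729} \approx 124.28$)
$\sqrt{m + 24849} = \sqrt{\frac{90601}{729} + 24849} = \sqrt{\frac{18205522}{729}} = \frac{\sqrt{18205522}}{27}$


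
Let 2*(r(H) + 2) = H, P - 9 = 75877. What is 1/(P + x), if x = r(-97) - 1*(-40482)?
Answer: 2/232635 ≈ 8.5972e-6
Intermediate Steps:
P = 75886 (P = 9 + 75877 = 75886)
r(H) = -2 + H/2
x = 80863/2 (x = (-2 + (½)*(-97)) - 1*(-40482) = (-2 - 97/2) + 40482 = -101/2 + 40482 = 80863/2 ≈ 40432.)
1/(P + x) = 1/(75886 + 80863/2) = 1/(232635/2) = 2/232635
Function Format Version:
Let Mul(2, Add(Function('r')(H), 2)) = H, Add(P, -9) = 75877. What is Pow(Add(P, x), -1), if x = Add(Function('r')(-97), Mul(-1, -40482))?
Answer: Rational(2, 232635) ≈ 8.5972e-6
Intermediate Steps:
P = 75886 (P = Add(9, 75877) = 75886)
Function('r')(H) = Add(-2, Mul(Rational(1, 2), H))
x = Rational(80863, 2) (x = Add(Add(-2, Mul(Rational(1, 2), -97)), Mul(-1, -40482)) = Add(Add(-2, Rational(-97, 2)), 40482) = Add(Rational(-101, 2), 40482) = Rational(80863, 2) ≈ 40432.)
Pow(Add(P, x), -1) = Pow(Add(75886, Rational(80863, 2)), -1) = Pow(Rational(232635, 2), -1) = Rational(2, 232635)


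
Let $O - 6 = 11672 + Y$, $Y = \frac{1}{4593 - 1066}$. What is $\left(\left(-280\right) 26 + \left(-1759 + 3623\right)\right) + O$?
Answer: $\frac{22086075}{3527} \approx 6262.0$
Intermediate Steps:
$Y = \frac{1}{3527} \approx 0.00028353$
$O = \frac{41188307}{3527}$ ($O = 6 + \left(11672 + \frac{1}{3527}\right) = 6 + \frac{41167145}{3527} = \frac{41188307}{3527} \approx 11678.0$)
$\left(\left(-280\right) 26 + \left(-1759 + 3623\right)\right) + O = \left(\left(-280\right) 26 + \left(-1759 + 3623\right)\right) + \frac{41188307}{3527} = \left(-7280 + 1864\right) + \frac{41188307}{3527} = -5416 + \frac{41188307}{3527} = \frac{22086075}{3527}$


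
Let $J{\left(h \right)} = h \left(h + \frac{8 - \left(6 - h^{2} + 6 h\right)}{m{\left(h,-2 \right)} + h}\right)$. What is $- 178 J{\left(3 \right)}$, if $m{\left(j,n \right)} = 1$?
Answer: $- \frac{1335}{2} \approx -667.5$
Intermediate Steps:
$J{\left(h \right)} = h \left(h + \frac{2 + h^{2} - 6 h}{1 + h}\right)$ ($J{\left(h \right)} = h \left(h + \frac{8 - \left(6 - h^{2} + 6 h\right)}{1 + h}\right) = h \left(h + \frac{2 + h^{2} - 6 h}{1 + h}\right)$)
$- 178 J{\left(3 \right)} = - 178 \frac{3 \left(2 - 15 + 2 \cdot 3^{2}\right)}{1 + 3} = - 178 \frac{3 \left(2 - 15 + 2 \cdot 9\right)}{4} = - 178 \cdot 3 \cdot \frac{1}{4} \left(2 - 15 + 18\right) = - 178 \cdot 3 \cdot \frac{1}{4} \cdot 5 = \left(-178\right) \frac{15}{4} = - \frac{1335}{2}$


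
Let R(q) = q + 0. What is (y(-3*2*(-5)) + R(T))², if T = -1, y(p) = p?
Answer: 841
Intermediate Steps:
R(q) = q
(y(-3*2*(-5)) + R(T))² = (-3*2*(-5) - 1)² = (-6*(-5) - 1)² = (30 - 1)² = 29² = 841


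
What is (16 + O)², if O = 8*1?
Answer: 576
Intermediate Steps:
O = 8
(16 + O)² = (16 + 8)² = 24² = 576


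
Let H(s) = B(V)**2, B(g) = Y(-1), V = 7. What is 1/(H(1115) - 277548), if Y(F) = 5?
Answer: -1/277523 ≈ -3.6033e-6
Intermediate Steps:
B(g) = 5
H(s) = 25 (H(s) = 5**2 = 25)
1/(H(1115) - 277548) = 1/(25 - 277548) = 1/(-277523) = -1/277523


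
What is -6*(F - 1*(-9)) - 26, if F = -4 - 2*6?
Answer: 16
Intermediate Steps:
F = -16 (F = -4 - 12 = -16)
-6*(F - 1*(-9)) - 26 = -6*(-16 - 1*(-9)) - 26 = -6*(-16 + 9) - 26 = -6*(-7) - 26 = 42 - 26 = 16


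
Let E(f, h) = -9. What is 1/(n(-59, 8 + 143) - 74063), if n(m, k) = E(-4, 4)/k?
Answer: -151/11183522 ≈ -1.3502e-5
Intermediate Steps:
n(m, k) = -9/k
1/(n(-59, 8 + 143) - 74063) = 1/(-9/(8 + 143) - 74063) = 1/(-9/151 - 74063) = 1/(-11183522/151) = -151/11183522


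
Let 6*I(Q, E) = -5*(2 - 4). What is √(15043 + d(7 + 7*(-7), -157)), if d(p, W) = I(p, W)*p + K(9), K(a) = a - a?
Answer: √14973 ≈ 122.36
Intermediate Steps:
K(a) = 0
I(Q, E) = 5/3 (I(Q, E) = (-5*(2 - 4))/6 = (-5*(-2))/6 = (⅙)*10 = 5/3)
d(p, W) = 5*p/3 (d(p, W) = 5*p/3 + 0 = 5*p/3)
√(15043 + d(7 + 7*(-7), -157)) = √(15043 + 5*(7 + 7*(-7))/3) = √(15043 + 5*(7 - 49)/3) = √(15043 + (5/3)*(-42)) = √(15043 - 70) = √14973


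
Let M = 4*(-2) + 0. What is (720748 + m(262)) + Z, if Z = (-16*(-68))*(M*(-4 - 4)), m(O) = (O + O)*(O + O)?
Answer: 1064956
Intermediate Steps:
M = -8 (M = -8 + 0 = -8)
m(O) = 4*O² (m(O) = (2*O)*(2*O) = 4*O²)
Z = 69632 (Z = (-16*(-68))*(-8*(-4 - 4)) = 1088*(-8*(-8)) = 1088*64 = 69632)
(720748 + m(262)) + Z = (720748 + 4*262²) + 69632 = (720748 + 4*68644) + 69632 = (720748 + 274576) + 69632 = 995324 + 69632 = 1064956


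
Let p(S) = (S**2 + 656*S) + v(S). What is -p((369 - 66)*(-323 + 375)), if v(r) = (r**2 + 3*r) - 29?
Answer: -506886247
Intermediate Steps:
v(r) = -29 + r**2 + 3*r
p(S) = -29 + 2*S**2 + 659*S (p(S) = (S**2 + 656*S) + (-29 + S**2 + 3*S) = -29 + 2*S**2 + 659*S)
-p((369 - 66)*(-323 + 375)) = -(-29 + 2*((369 - 66)*(-323 + 375))**2 + 659*((369 - 66)*(-323 + 375))) = -(-29 + 2*(303*52)**2 + 659*(303*52)) = -(-29 + 2*15756**2 + 659*15756) = -(-29 + 2*248251536 + 10383204) = -(-29 + 496503072 + 10383204) = -1*506886247 = -506886247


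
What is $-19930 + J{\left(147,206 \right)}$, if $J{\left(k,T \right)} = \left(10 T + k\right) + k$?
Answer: $-17576$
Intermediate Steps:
$J{\left(k,T \right)} = 2 k + 10 T$ ($J{\left(k,T \right)} = \left(k + 10 T\right) + k = 2 k + 10 T$)
$-19930 + J{\left(147,206 \right)} = -19930 + \left(2 \cdot 147 + 10 \cdot 206\right) = -19930 + \left(294 + 2060\right) = -19930 + 2354 = -17576$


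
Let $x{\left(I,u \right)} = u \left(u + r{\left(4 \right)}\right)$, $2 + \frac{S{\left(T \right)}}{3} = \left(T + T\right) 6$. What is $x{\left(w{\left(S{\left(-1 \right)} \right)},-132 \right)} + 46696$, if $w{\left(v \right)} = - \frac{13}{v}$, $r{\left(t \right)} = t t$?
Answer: $62008$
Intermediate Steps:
$r{\left(t \right)} = t^{2}$
$S{\left(T \right)} = -6 + 36 T$ ($S{\left(T \right)} = -6 + 3 \left(T + T\right) 6 = -6 + 3 \cdot 2 T 6 = -6 + 3 \cdot 12 T = -6 + 36 T$)
$x{\left(I,u \right)} = u \left(16 + u\right)$ ($x{\left(I,u \right)} = u \left(u + 4^{2}\right) = u \left(u + 16\right) = u \left(16 + u\right)$)
$x{\left(w{\left(S{\left(-1 \right)} \right)},-132 \right)} + 46696 = - 132 \left(16 - 132\right) + 46696 = \left(-132\right) \left(-116\right) + 46696 = 15312 + 46696 = 62008$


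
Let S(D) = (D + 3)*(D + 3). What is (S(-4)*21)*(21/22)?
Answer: 441/22 ≈ 20.045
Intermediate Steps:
S(D) = (3 + D)² (S(D) = (3 + D)*(3 + D) = (3 + D)²)
(S(-4)*21)*(21/22) = ((3 - 4)²*21)*(21/22) = ((-1)²*21)*(21*(1/22)) = (1*21)*(21/22) = 21*(21/22) = 441/22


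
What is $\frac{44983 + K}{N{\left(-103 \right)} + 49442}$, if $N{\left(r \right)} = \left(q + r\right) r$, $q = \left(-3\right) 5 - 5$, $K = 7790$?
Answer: $\frac{7539}{8873} \approx 0.84966$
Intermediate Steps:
$q = -20$ ($q = -15 - 5 = -20$)
$N{\left(r \right)} = r \left(-20 + r\right)$ ($N{\left(r \right)} = \left(-20 + r\right) r = r \left(-20 + r\right)$)
$\frac{44983 + K}{N{\left(-103 \right)} + 49442} = \frac{44983 + 7790}{- 103 \left(-20 - 103\right) + 49442} = \frac{52773}{\left(-103\right) \left(-123\right) + 49442} = \frac{52773}{12669 + 49442} = \frac{52773}{62111} = 52773 \cdot \frac{1}{62111} = \frac{7539}{8873}$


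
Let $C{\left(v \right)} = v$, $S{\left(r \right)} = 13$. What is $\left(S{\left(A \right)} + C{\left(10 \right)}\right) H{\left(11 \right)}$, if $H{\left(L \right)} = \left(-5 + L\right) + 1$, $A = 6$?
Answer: $161$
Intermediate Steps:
$H{\left(L \right)} = -4 + L$
$\left(S{\left(A \right)} + C{\left(10 \right)}\right) H{\left(11 \right)} = \left(13 + 10\right) \left(-4 + 11\right) = 23 \cdot 7 = 161$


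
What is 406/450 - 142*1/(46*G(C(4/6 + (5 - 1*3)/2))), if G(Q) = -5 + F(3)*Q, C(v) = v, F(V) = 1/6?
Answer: 136883/87975 ≈ 1.5559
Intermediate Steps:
F(V) = 1/6
G(Q) = -5 + Q/6
406/450 - 142*1/(46*G(C(4/6 + (5 - 1*3)/2))) = 406/450 - 142*1/(46*(-5 + (4/6 + (5 - 1*3)/2)/6)) = 406*(1/450) - 142*1/(46*(-5 + (4*(1/6) + (5 - 3)*(1/2))/6)) = 203/225 - 142*1/(46*(-5 + (2/3 + 2*(1/2))/6)) = 203/225 - 142*1/(46*(-5 + (2/3 + 1)/6)) = 203/225 - 142*1/(46*(-5 + (1/6)*(5/3))) = 203/225 - 142*1/(46*(-5 + 5/18)) = 203/225 - 142/((-85/18*46)) = 203/225 - 142/(-1955/9) = 203/225 - 142*(-9/1955) = 203/225 + 1278/1955 = 136883/87975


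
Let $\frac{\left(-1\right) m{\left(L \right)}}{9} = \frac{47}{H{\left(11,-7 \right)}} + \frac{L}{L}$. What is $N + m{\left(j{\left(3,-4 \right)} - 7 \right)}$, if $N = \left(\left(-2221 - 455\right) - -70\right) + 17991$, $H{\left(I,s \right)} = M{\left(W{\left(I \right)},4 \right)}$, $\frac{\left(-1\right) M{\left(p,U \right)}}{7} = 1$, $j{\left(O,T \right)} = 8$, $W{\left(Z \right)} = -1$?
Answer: $\frac{108055}{7} \approx 15436.0$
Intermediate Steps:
$M{\left(p,U \right)} = -7$ ($M{\left(p,U \right)} = \left(-7\right) 1 = -7$)
$H{\left(I,s \right)} = -7$
$m{\left(L \right)} = \frac{360}{7}$ ($m{\left(L \right)} = - 9 \left(\frac{47}{-7} + \frac{L}{L}\right) = - 9 \left(47 \left(- \frac{1}{7}\right) + 1\right) = - 9 \left(- \frac{47}{7} + 1\right) = \left(-9\right) \left(- \frac{40}{7}\right) = \frac{360}{7}$)
$N = 15385$ ($N = \left(-2676 + 70\right) + 17991 = -2606 + 17991 = 15385$)
$N + m{\left(j{\left(3,-4 \right)} - 7 \right)} = 15385 + \frac{360}{7} = \frac{108055}{7}$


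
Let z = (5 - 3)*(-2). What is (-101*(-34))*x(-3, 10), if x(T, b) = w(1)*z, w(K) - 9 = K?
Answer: -137360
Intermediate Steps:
w(K) = 9 + K
z = -4 (z = 2*(-2) = -4)
x(T, b) = -40 (x(T, b) = (9 + 1)*(-4) = 10*(-4) = -40)
(-101*(-34))*x(-3, 10) = -101*(-34)*(-40) = 3434*(-40) = -137360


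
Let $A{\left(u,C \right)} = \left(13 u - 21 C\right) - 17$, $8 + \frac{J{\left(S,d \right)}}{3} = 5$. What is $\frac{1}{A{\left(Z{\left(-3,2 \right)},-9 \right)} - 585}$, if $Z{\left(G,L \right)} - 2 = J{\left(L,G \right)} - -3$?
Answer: $- \frac{1}{465} \approx -0.0021505$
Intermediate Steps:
$J{\left(S,d \right)} = -9$ ($J{\left(S,d \right)} = -24 + 3 \cdot 5 = -24 + 15 = -9$)
$Z{\left(G,L \right)} = -4$ ($Z{\left(G,L \right)} = 2 - 6 = -4$)
$A{\left(u,C \right)} = -17 - 21 C + 13 u$ ($A{\left(u,C \right)} = \left(- 21 C + 13 u\right) - 17 = -17 - 21 C + 13 u$)
$\frac{1}{A{\left(Z{\left(-3,2 \right)},-9 \right)} - 585} = \frac{1}{\left(-17 - -189 + 13 \left(-4\right)\right) - 585} = \frac{1}{\left(-17 + 189 - 52\right) - 585} = \frac{1}{120 - 585} = \frac{1}{-465} = - \frac{1}{465}$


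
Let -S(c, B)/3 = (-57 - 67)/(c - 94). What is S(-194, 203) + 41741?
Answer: 1001753/24 ≈ 41740.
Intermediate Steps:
S(c, B) = 372/(-94 + c) (S(c, B) = -3*(-57 - 67)/(c - 94) = -(-372)/(-94 + c) = 372/(-94 + c))
S(-194, 203) + 41741 = 372/(-94 - 194) + 41741 = 372/(-288) + 41741 = 372*(-1/288) + 41741 = -31/24 + 41741 = 1001753/24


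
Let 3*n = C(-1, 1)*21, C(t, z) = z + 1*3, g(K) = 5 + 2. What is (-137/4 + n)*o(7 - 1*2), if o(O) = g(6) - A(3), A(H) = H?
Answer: -25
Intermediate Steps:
g(K) = 7
C(t, z) = 3 + z (C(t, z) = z + 3 = 3 + z)
o(O) = 4 (o(O) = 7 - 1*3 = 7 - 3 = 4)
n = 28 (n = ((3 + 1)*21)/3 = (4*21)/3 = (1/3)*84 = 28)
(-137/4 + n)*o(7 - 1*2) = (-137/4 + 28)*4 = -25/4*4 = -25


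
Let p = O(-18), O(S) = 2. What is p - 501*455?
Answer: -227953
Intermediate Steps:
p = 2
p - 501*455 = 2 - 501*455 = 2 - 227955 = -227953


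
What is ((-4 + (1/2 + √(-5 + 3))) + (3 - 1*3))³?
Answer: -175/8 + 139*I*√2/4 ≈ -21.875 + 49.144*I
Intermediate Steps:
((-4 + (1/2 + √(-5 + 3))) + (3 - 1*3))³ = ((-4 + (1*(½) + √(-2))) + (3 - 3))³ = ((-4 + (½ + I*√2)) + 0)³ = ((-7/2 + I*√2) + 0)³ = (-7/2 + I*√2)³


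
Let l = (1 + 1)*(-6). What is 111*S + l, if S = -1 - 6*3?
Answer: -2121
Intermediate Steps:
S = -19 (S = -1 - 18 = -19)
l = -12 (l = 2*(-6) = -12)
111*S + l = 111*(-19) - 12 = -2109 - 12 = -2121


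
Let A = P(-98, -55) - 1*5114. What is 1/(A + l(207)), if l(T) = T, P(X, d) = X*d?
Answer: 1/483 ≈ 0.0020704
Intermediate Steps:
A = 276 (A = -98*(-55) - 1*5114 = 5390 - 5114 = 276)
1/(A + l(207)) = 1/(276 + 207) = 1/483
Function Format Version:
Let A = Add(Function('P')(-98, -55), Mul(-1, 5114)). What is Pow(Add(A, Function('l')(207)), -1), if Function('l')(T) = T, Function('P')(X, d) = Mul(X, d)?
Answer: Rational(1, 483) ≈ 0.0020704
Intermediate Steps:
A = 276 (A = Add(Mul(-98, -55), Mul(-1, 5114)) = Add(5390, -5114) = 276)
Pow(Add(A, Function('l')(207)), -1) = Pow(Add(276, 207), -1) = Pow(483, -1) = Rational(1, 483)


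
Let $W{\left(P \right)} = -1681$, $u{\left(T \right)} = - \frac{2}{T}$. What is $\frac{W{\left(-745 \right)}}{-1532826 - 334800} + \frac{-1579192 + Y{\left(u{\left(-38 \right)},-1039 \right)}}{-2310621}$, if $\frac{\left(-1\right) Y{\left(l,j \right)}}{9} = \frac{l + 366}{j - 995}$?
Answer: $\frac{1056760974292376}{1544185327047777} \approx 0.68435$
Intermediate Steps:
$Y{\left(l,j \right)} = - \frac{9 \left(366 + l\right)}{-995 + j}$ ($Y{\left(l,j \right)} = - 9 \frac{l + 366}{j - 995} = - 9 \frac{366 + l}{-995 + j} = - \frac{9 \left(366 + l\right)}{-995 + j}$)
$\frac{W{\left(-745 \right)}}{-1532826 - 334800} + \frac{-1579192 + Y{\left(u{\left(-38 \right)},-1039 \right)}}{-2310621} = - \frac{1681}{-1532826 - 334800} + \frac{-1579192 + \frac{9 \left(-366 - - \frac{2}{-38}\right)}{-995 - 1039}}{-2310621} = - \frac{1681}{-1532826 - 334800} + \left(-1579192 + \frac{9 \left(-366 - \left(-2\right) \left(- \frac{1}{38}\right)\right)}{-2034}\right) \left(- \frac{1}{2310621}\right) = - \frac{1681}{-1867626} + \left(-1579192 + 9 \left(- \frac{1}{2034}\right) \left(-366 - \frac{1}{19}\right)\right) \left(- \frac{1}{2310621}\right) = \left(-1681\right) \left(- \frac{1}{1867626}\right) + \left(-1579192 + 9 \left(- \frac{1}{2034}\right) \left(-366 - \frac{1}{19}\right)\right) \left(- \frac{1}{2310621}\right) = \frac{1681}{1867626} + \left(-1579192 + 9 \left(- \frac{1}{2034}\right) \left(- \frac{6955}{19}\right)\right) \left(- \frac{1}{2310621}\right) = \frac{1681}{1867626} + \left(-1579192 + \frac{6955}{4294}\right) \left(- \frac{1}{2310621}\right) = \frac{1681}{1867626} - - \frac{2260347831}{3307268858} = \frac{1681}{1867626} + \frac{2260347831}{3307268858} = \frac{1056760974292376}{1544185327047777}$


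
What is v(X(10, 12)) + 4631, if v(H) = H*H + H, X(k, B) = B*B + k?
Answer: 28501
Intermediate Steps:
X(k, B) = k + B² (X(k, B) = B² + k = k + B²)
v(H) = H + H² (v(H) = H² + H = H + H²)
v(X(10, 12)) + 4631 = (10 + 12²)*(1 + (10 + 12²)) + 4631 = (10 + 144)*(1 + (10 + 144)) + 4631 = 154*(1 + 154) + 4631 = 154*155 + 4631 = 23870 + 4631 = 28501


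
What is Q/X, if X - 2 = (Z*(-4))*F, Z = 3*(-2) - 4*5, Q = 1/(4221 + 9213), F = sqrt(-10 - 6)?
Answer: 1/1162444020 - 52*I/290611005 ≈ 8.6026e-10 - 1.7893e-7*I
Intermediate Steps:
F = 4*I (F = sqrt(-16) = 4*I ≈ 4.0*I)
Q = 1/13434 ≈ 7.4438e-5
Z = -26 (Z = -6 - 20 = -26)
X = 2 + 416*I (X = 2 + (-26*(-4))*(4*I) = 2 + 104*(4*I) = 2 + 416*I ≈ 2.0 + 416.0*I)
Q/X = 1/(13434*(2 + 416*I)) = ((2 - 416*I)/173060)/13434 = (2 - 416*I)/2324888040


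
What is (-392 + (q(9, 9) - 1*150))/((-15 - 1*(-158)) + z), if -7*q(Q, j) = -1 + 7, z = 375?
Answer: -1900/1813 ≈ -1.0480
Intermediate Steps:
q(Q, j) = -6/7 (q(Q, j) = -(-1 + 7)/7 = -⅐*6 = -6/7)
(-392 + (q(9, 9) - 1*150))/((-15 - 1*(-158)) + z) = (-392 + (-6/7 - 1*150))/((-15 - 1*(-158)) + 375) = (-392 + (-6/7 - 150))/((-15 + 158) + 375) = (-392 - 1056/7)/(143 + 375) = -3800/7/518 = -3800/7*1/518 = -1900/1813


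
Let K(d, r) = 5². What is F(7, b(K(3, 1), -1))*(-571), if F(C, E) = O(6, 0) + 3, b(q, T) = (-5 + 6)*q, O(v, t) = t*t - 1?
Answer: -1142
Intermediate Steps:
K(d, r) = 25
O(v, t) = -1 + t² (O(v, t) = t² - 1 = -1 + t²)
b(q, T) = q (b(q, T) = 1*q = q)
F(C, E) = 2 (F(C, E) = (-1 + 0²) + 3 = (-1 + 0) + 3 = -1 + 3 = 2)
F(7, b(K(3, 1), -1))*(-571) = 2*(-571) = -1142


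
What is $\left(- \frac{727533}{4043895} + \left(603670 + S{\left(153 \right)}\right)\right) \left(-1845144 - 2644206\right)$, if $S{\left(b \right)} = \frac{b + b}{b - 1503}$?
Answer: $- \frac{730619699870384432}{269593} \approx -2.7101 \cdot 10^{12}$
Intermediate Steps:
$S{\left(b \right)} = \frac{2 b}{-1503 + b}$
$\left(- \frac{727533}{4043895} + \left(603670 + S{\left(153 \right)}\right)\right) \left(-1845144 - 2644206\right) = \left(- \frac{727533}{4043895} + \left(603670 + 2 \cdot 153 \frac{1}{-1503 + 153}\right)\right) \left(-1845144 - 2644206\right) = \left(\left(-727533\right) \frac{1}{4043895} + \left(603670 + 2 \cdot 153 \frac{1}{-1350}\right)\right) \left(-4489350\right) = \left(- \frac{242511}{1347965} + \left(603670 + 2 \cdot 153 \left(- \frac{1}{1350}\right)\right)\right) \left(-4489350\right) = \left(- \frac{242511}{1347965} + \left(603670 - \frac{17}{75}\right)\right) \left(-4489350\right) = \left(- \frac{242511}{1347965} + \frac{45275233}{75}\right) \left(-4489350\right) = \frac{12205882252504}{20219475} \left(-4489350\right) = - \frac{730619699870384432}{269593}$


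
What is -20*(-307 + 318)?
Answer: -220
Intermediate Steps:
-20*(-307 + 318) = -20*11 = -220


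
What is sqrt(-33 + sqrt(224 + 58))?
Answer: sqrt(-33 + sqrt(282)) ≈ 4.0258*I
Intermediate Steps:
sqrt(-33 + sqrt(224 + 58)) = sqrt(-33 + sqrt(282))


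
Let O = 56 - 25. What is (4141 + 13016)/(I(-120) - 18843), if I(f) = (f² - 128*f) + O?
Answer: 2451/1564 ≈ 1.5671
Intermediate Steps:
O = 31
I(f) = 31 + f² - 128*f (I(f) = (f² - 128*f) + 31 = 31 + f² - 128*f)
(4141 + 13016)/(I(-120) - 18843) = (4141 + 13016)/((31 + (-120)² - 128*(-120)) - 18843) = 17157/((31 + 14400 + 15360) - 18843) = 17157/(29791 - 18843) = 17157/10948 = 17157*(1/10948) = 2451/1564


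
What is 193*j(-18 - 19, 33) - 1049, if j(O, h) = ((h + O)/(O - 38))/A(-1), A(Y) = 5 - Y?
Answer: -235639/225 ≈ -1047.3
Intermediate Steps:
j(O, h) = (O + h)/(6*(-38 + O)) (j(O, h) = ((h + O)/(O - 38))/(5 - 1*(-1)) = ((O + h)/(-38 + O))/(5 + 1) = ((O + h)/(-38 + O))/6 = ((O + h)/(-38 + O))*(1/6) = (O + h)/(6*(-38 + O)))
193*j(-18 - 19, 33) - 1049 = 193*(((-18 - 19) + 33)/(6*(-38 + (-18 - 19)))) - 1049 = 193*((-37 + 33)/(6*(-38 - 37))) - 1049 = 193*((1/6)*(-4)/(-75)) - 1049 = 193*((1/6)*(-1/75)*(-4)) - 1049 = 193*(2/225) - 1049 = 386/225 - 1049 = -235639/225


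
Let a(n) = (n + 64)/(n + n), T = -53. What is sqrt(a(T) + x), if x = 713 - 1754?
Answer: 13*I*sqrt(69218)/106 ≈ 32.266*I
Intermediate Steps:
a(n) = (64 + n)/(2*n) (a(n) = (64 + n)/((2*n)) = (64 + n)*(1/(2*n)) = (64 + n)/(2*n))
x = -1041
sqrt(a(T) + x) = sqrt((1/2)*(64 - 53)/(-53) - 1041) = sqrt((1/2)*(-1/53)*11 - 1041) = sqrt(-11/106 - 1041) = sqrt(-110357/106) = 13*I*sqrt(69218)/106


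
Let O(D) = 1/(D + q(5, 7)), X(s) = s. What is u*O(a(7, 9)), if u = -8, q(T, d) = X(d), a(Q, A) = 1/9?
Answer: -9/8 ≈ -1.1250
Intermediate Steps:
a(Q, A) = ⅑
q(T, d) = d
O(D) = 1/(7 + D) (O(D) = 1/(D + 7) = 1/(7 + D))
u*O(a(7, 9)) = -8/(7 + ⅑) = -8/64/9 = -8*9/64 = -9/8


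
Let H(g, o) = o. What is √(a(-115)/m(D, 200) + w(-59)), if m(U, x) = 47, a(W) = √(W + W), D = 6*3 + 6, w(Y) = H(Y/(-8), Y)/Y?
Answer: √(2209 + 47*I*√230)/47 ≈ 1.0126 + 0.15933*I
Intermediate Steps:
w(Y) = 1 (w(Y) = Y/Y = 1)
D = 24 (D = 18 + 6 = 24)
a(W) = √2*√W (a(W) = √(2*W) = √2*√W)
√(a(-115)/m(D, 200) + w(-59)) = √((√2*√(-115))/47 + 1) = √((√2*(I*√115))*(1/47) + 1) = √((I*√230)*(1/47) + 1) = √(I*√230/47 + 1) = √(1 + I*√230/47)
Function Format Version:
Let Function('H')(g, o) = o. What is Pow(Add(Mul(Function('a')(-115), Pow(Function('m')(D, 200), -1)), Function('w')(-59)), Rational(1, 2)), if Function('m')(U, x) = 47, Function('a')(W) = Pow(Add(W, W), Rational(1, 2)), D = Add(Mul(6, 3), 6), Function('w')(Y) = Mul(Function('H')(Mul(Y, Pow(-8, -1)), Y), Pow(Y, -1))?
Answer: Mul(Rational(1, 47), Pow(Add(2209, Mul(47, I, Pow(230, Rational(1, 2)))), Rational(1, 2))) ≈ Add(1.0126, Mul(0.15933, I))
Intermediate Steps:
Function('w')(Y) = 1 (Function('w')(Y) = Mul(Y, Pow(Y, -1)) = 1)
D = 24 (D = Add(18, 6) = 24)
Function('a')(W) = Mul(Pow(2, Rational(1, 2)), Pow(W, Rational(1, 2))) (Function('a')(W) = Pow(Mul(2, W), Rational(1, 2)) = Mul(Pow(2, Rational(1, 2)), Pow(W, Rational(1, 2))))
Pow(Add(Mul(Function('a')(-115), Pow(Function('m')(D, 200), -1)), Function('w')(-59)), Rational(1, 2)) = Pow(Add(Mul(Mul(Pow(2, Rational(1, 2)), Pow(-115, Rational(1, 2))), Pow(47, -1)), 1), Rational(1, 2)) = Pow(Add(Mul(Mul(Pow(2, Rational(1, 2)), Mul(I, Pow(115, Rational(1, 2)))), Rational(1, 47)), 1), Rational(1, 2)) = Pow(Add(Mul(Mul(I, Pow(230, Rational(1, 2))), Rational(1, 47)), 1), Rational(1, 2)) = Pow(Add(Mul(Rational(1, 47), I, Pow(230, Rational(1, 2))), 1), Rational(1, 2)) = Pow(Add(1, Mul(Rational(1, 47), I, Pow(230, Rational(1, 2)))), Rational(1, 2))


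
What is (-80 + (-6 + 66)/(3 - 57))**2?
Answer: 532900/81 ≈ 6579.0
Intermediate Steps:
(-80 + (-6 + 66)/(3 - 57))**2 = (-80 + 60/(-54))**2 = (-80 + 60*(-1/54))**2 = (-80 - 10/9)**2 = (-730/9)**2 = 532900/81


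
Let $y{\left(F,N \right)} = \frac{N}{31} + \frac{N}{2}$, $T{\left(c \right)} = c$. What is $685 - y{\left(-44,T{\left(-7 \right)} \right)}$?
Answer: $\frac{42701}{62} \approx 688.73$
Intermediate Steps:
$y{\left(F,N \right)} = \frac{33 N}{62}$ ($y{\left(F,N \right)} = N \frac{1}{31} + N \frac{1}{2} = \frac{N}{31} + \frac{N}{2} = \frac{33 N}{62}$)
$685 - y{\left(-44,T{\left(-7 \right)} \right)} = 685 - \frac{33}{62} \left(-7\right) = 685 - - \frac{231}{62} = 685 + \frac{231}{62} = \frac{42701}{62}$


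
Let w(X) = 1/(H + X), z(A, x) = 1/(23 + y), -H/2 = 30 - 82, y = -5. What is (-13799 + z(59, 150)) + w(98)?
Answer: -12543236/909 ≈ -13799.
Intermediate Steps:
H = 104 (H = -2*(30 - 82) = -2*(-52) = 104)
z(A, x) = 1/18 (z(A, x) = 1/(23 - 5) = 1/18)
w(X) = 1/(104 + X)
(-13799 + z(59, 150)) + w(98) = (-13799 + 1/18) + 1/(104 + 98) = -248381/18 + 1/202 = -12543236/909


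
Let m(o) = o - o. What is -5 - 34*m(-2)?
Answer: -5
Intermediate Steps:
m(o) = 0
-5 - 34*m(-2) = -5 - 34*0 = -5 + 0 = -5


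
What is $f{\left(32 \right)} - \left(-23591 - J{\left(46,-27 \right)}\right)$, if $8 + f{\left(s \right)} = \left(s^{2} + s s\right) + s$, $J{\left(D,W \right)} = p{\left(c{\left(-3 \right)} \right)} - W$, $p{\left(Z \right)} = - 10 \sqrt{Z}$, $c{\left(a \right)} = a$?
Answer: $25690 - 10 i \sqrt{3} \approx 25690.0 - 17.32 i$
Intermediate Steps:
$J{\left(D,W \right)} = - W - 10 i \sqrt{3}$ ($J{\left(D,W \right)} = - 10 \sqrt{-3} - W = - 10 i \sqrt{3} - W = - W - 10 i \sqrt{3}$)
$f{\left(s \right)} = -8 + s + 2 s^{2}$ ($f{\left(s \right)} = -8 + \left(\left(s^{2} + s s\right) + s\right) = -8 + \left(\left(s^{2} + s^{2}\right) + s\right) = -8 + \left(2 s^{2} + s\right) = -8 + \left(s + 2 s^{2}\right) = -8 + s + 2 s^{2}$)
$f{\left(32 \right)} - \left(-23591 - J{\left(46,-27 \right)}\right) = \left(-8 + 32 + 2 \cdot 32^{2}\right) - \left(-23591 - \left(\left(-1\right) \left(-27\right) - 10 i \sqrt{3}\right)\right) = \left(-8 + 32 + 2 \cdot 1024\right) - \left(-23591 - \left(27 - 10 i \sqrt{3}\right)\right) = \left(-8 + 32 + 2048\right) - \left(-23591 - \left(27 - 10 i \sqrt{3}\right)\right) = 2072 - \left(-23618 + 10 i \sqrt{3}\right) = 2072 + \left(23618 - 10 i \sqrt{3}\right) = 25690 - 10 i \sqrt{3}$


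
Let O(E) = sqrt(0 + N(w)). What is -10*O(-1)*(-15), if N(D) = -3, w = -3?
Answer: 150*I*sqrt(3) ≈ 259.81*I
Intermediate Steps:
O(E) = I*sqrt(3) (O(E) = sqrt(0 - 3) = sqrt(-3) = I*sqrt(3))
-10*O(-1)*(-15) = -10*I*sqrt(3)*(-15) = 150*I*sqrt(3)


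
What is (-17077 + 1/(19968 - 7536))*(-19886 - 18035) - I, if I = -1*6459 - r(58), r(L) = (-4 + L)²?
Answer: 8050792744223/12432 ≈ 6.4759e+8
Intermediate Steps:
I = -9375 (I = -1*6459 - (-4 + 58)² = -6459 - 1*54² = -6459 - 1*2916 = -6459 - 2916 = -9375)
(-17077 + 1/(19968 - 7536))*(-19886 - 18035) - I = (-17077 + 1/(19968 - 7536))*(-19886 - 18035) - 1*(-9375) = (-17077 + 1/12432)*(-37921) + 9375 = -212301263/12432*(-37921) + 9375 = 8050676194223/12432 + 9375 = 8050792744223/12432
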